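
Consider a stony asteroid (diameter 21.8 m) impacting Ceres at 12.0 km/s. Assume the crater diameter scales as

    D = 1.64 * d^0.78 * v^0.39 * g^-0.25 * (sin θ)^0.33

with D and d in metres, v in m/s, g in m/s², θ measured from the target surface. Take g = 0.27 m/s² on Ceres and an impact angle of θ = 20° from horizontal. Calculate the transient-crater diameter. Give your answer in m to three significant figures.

D ≈ 689 m

In SI units: v = 12000 m/s.
d^0.78 = 21.8^0.78 = 11.07
v^0.39 = 12000^0.39 = 38.98
g^-0.25 = 0.27^-0.25 = 1.387
(sin 20°)^0.33 = 0.3420^0.33 = 0.7018
D = 1.64 × 11.07 × 38.98 × 1.387 × 0.7018 = 688.8 m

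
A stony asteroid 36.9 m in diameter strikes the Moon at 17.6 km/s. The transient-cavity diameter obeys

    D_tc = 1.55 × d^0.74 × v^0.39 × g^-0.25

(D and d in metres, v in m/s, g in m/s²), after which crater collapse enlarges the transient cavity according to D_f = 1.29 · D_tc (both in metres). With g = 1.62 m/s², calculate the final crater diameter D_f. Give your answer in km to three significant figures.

D_f ≈ 1.16 km

v = 17600 m/s.
d^0.74 = 36.9^0.74 = 14.44
v^0.39 = 17600^0.39 = 45.26
g^-0.25 = 1.62^-0.25 = 0.8864
D_tc = 1.55 × 14.44 × 45.26 × 0.8864 = 897.9 m
D_f = 1.29 × 897.9 = 1158 m
     = 1.158 km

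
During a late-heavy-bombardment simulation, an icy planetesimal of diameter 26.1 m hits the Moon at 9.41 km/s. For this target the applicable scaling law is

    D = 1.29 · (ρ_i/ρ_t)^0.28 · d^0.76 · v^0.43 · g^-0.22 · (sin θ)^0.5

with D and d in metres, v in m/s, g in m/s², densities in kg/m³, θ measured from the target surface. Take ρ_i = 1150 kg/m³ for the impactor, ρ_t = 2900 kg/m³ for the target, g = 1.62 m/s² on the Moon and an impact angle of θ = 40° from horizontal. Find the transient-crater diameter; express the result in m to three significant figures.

D ≈ 438 m

In SI units: v = 9410 m/s.
(ρ_i/ρ_t)^0.28 = (1150/2900)^0.28 = 0.7718
d^0.76 = 26.1^0.76 = 11.93
v^0.43 = 9410^0.43 = 51.13
g^-0.22 = 1.62^-0.22 = 0.8993
(sin 40°)^0.5 = 0.6428^0.5 = 0.8017
D = 1.29 × 0.7718 × 11.93 × 51.13 × 0.8993 × 0.8017 = 437.9 m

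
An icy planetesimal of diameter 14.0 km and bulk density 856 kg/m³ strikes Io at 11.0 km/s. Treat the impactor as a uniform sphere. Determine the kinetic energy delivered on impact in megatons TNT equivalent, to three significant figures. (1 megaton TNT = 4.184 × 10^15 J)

d = 14000 m; v = 11000 m/s.
Mass m = (π/6) ρ d³ = (π/6) × 856 × (14000)³ = 1.230 × 10^15 kg
E = ½ m v² = 0.5 × 1.230 × 10^15 × (11000)² = 7.442 × 10^22 J
   = 7.442 × 10^22 / 4.184×10^15 = 1.779 × 10^7 Mt

E ≈ 1.78 × 10^7 Mt TNT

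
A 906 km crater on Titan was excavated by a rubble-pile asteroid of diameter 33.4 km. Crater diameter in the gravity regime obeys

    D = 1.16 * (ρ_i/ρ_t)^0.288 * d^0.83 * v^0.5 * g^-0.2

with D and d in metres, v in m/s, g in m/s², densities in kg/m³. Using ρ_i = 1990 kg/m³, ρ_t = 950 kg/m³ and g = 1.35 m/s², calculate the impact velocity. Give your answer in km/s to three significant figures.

v ≈ 13.9 km/s

Rearranging for v: v = [D / (1.16 · (1990/950)^0.288 · 33400^0.83 · 1.35^-0.2)]^(1/0.5).
D = 906000 m.
(1990/950)^0.288 = 1.237
33400^0.83 = 5685
1.35^-0.2 = 0.9417
Denominator = 1.16 × 1.237 × 5685 × 0.9417 = 7682
D / 7682 = 906000 / 7682 = 117.9
v = 117.9^(1/0.5) = 117.9^2 = 13900 m/s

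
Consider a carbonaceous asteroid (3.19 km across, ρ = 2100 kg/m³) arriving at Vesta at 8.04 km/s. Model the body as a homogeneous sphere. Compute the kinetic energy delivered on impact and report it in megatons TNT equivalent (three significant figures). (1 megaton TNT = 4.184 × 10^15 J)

d = 3190 m; v = 8040 m/s.
Mass m = (π/6) ρ d³ = (π/6) × 2100 × (3190)³ = 3.569 × 10^13 kg
E = ½ m v² = 0.5 × 3.569 × 10^13 × (8040)² = 1.154 × 10^21 J
   = 1.154 × 10^21 / 4.184×10^15 = 2.758 × 10^5 Mt

E ≈ 2.76 × 10^5 Mt TNT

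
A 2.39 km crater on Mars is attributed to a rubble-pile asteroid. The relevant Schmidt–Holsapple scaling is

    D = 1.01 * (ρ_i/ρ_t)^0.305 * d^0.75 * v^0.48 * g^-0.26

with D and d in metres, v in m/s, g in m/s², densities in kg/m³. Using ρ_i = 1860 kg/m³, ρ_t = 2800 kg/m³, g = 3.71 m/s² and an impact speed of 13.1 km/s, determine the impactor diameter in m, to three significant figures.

Rearranging for d: d = [D / (1.01 · (1860/2800)^0.305 · 13100^0.48 · 3.71^-0.26)]^(1/0.75).
D = 2390 m.
(1860/2800)^0.305 = 0.8827
13100^0.48 = 94.69
3.71^-0.26 = 0.7112
Denominator = 1.01 × 0.8827 × 94.69 × 0.7112 = 60.04
D / 60.04 = 2390 / 60.04 = 39.81
d = 39.81^(1/0.75) = 39.81^1.3333 = 135.9 m

d ≈ 136 m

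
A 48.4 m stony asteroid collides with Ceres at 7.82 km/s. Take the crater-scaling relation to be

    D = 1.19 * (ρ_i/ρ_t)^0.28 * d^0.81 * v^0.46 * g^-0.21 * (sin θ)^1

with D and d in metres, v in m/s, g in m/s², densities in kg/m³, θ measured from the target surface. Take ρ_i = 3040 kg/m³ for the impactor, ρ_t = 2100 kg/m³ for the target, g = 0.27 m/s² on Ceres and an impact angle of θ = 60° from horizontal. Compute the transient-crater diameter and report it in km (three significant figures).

In SI units: v = 7820 m/s.
(ρ_i/ρ_t)^0.28 = (3040/2100)^0.28 = 1.109
d^0.81 = 48.4^0.81 = 23.16
v^0.46 = 7820^0.46 = 61.78
g^-0.21 = 0.27^-0.21 = 1.316
(sin 60°)^1 = 0.8660^1 = 0.8660
D = 1.19 × 1.109 × 23.16 × 61.78 × 1.316 × 0.8660 = 2152 m
   = 2.152 km

D ≈ 2.15 km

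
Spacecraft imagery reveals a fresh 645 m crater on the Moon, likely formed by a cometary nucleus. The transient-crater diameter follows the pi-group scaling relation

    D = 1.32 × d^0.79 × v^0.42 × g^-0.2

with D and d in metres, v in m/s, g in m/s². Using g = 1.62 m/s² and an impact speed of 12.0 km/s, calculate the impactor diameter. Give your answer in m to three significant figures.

Rearranging for d: d = [D / (1.32 · 12000^0.42 · 1.62^-0.2)]^(1/0.79).
12000^0.42 = 51.67
1.62^-0.2 = 0.9080
Denominator = 1.32 × 51.67 × 0.9080 = 61.93
D / 61.93 = 645 / 61.93 = 10.41
d = 10.41^(1/0.79) = 10.41^1.2658 = 19.40 m

d ≈ 19.4 m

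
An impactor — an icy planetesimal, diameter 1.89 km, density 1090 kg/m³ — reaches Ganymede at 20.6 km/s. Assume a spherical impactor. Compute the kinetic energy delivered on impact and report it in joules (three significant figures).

E ≈ 8.18 × 10^20 J

d = 1890 m; v = 20600 m/s.
Mass m = (π/6) ρ d³ = (π/6) × 1090 × (1890)³ = 3.853 × 10^12 kg
E = ½ m v² = 0.5 × 3.853 × 10^12 × (20600)² = 8.175 × 10^20 J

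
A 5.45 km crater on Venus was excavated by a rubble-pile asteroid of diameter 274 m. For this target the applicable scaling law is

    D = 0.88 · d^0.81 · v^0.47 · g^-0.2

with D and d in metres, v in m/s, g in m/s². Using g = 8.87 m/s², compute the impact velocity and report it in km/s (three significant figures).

Rearranging for v: v = [D / (0.88 · 274^0.81 · 8.87^-0.2)]^(1/0.47).
D = 5450 m.
274^0.81 = 94.31
8.87^-0.2 = 0.6463
Denominator = 0.88 × 94.31 × 0.6463 = 53.64
D / 53.64 = 5450 / 53.64 = 101.6
v = 101.6^(1/0.47) = 101.6^2.1277 = 18624 m/s

v ≈ 18.6 km/s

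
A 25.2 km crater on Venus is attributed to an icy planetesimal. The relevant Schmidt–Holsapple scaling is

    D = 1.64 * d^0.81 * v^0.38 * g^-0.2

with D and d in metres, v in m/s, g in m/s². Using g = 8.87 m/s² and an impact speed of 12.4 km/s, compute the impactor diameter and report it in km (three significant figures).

d ≈ 3.04 km

Rearranging for d: d = [D / (1.64 · 12400^0.38 · 8.87^-0.2)]^(1/0.81).
D = 25200 m.
12400^0.38 = 35.93
8.87^-0.2 = 0.6463
Denominator = 1.64 × 35.93 × 0.6463 = 38.08
D / 38.08 = 25200 / 38.08 = 661.8
d = 661.8^(1/0.81) = 661.8^1.2346 = 3037 m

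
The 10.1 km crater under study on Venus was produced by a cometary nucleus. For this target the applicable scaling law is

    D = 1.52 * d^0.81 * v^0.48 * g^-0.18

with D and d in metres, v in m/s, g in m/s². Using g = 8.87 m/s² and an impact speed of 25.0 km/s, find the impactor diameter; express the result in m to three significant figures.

Rearranging for d: d = [D / (1.52 · 25000^0.48 · 8.87^-0.18)]^(1/0.81).
D = 10100 m.
25000^0.48 = 129.1
8.87^-0.18 = 0.6751
Denominator = 1.52 × 129.1 × 0.6751 = 132.5
D / 132.5 = 10100 / 132.5 = 76.23
d = 76.23^(1/0.81) = 76.23^1.2346 = 210.7 m

d ≈ 211 m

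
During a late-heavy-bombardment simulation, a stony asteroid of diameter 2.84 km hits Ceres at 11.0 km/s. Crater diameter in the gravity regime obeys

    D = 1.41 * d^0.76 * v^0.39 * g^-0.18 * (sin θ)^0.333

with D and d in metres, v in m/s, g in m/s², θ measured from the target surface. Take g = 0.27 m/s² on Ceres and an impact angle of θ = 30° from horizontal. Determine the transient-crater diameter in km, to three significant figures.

In SI units: d = 2840 m, v = 11000 m/s.
d^0.76 = 2840^0.76 = 421.2
v^0.39 = 11000^0.39 = 37.68
g^-0.18 = 0.27^-0.18 = 1.266
(sin 30°)^0.333 = 0.5000^0.333 = 0.7939
D = 1.41 × 421.2 × 37.68 × 1.266 × 0.7939 = 22491 m
   = 22.49 km

D ≈ 22.5 km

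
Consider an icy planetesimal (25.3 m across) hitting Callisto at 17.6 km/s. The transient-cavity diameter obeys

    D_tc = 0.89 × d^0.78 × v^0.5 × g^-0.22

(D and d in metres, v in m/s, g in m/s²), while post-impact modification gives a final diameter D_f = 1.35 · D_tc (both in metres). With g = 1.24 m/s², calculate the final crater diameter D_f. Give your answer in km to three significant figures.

D_f ≈ 1.89 km

v = 17600 m/s.
d^0.78 = 25.3^0.78 = 12.43
v^0.5 = 17600^0.5 = 132.7
g^-0.22 = 1.24^-0.22 = 0.9538
D_tc = 0.89 × 12.43 × 132.7 × 0.9538 = 1400 m
D_f = 1.35 × 1400 = 1890 m
     = 1.890 km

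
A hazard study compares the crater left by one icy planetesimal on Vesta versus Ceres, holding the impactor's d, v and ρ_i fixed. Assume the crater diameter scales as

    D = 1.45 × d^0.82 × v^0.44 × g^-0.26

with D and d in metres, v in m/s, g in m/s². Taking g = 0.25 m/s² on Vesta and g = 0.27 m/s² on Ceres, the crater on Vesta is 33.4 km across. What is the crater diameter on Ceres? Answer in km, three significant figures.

All impactor-dependent factors cancel in the ratio, leaving D_Ceres/D_Vesta = (g_Ceres/g_Vesta)^-0.26.
(0.27/0.25)^-0.26 = 1.080^-0.26 = 0.9802
D_Ceres = 0.9802 × 33.4 km = 32.7 km

D ≈ 32.7 km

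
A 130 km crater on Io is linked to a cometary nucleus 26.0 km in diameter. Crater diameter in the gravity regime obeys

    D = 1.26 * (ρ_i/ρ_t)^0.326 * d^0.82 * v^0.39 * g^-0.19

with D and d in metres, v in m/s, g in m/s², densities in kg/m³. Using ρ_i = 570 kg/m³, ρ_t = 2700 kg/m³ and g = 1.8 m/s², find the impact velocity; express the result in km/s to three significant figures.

Rearranging for v: v = [D / (1.26 · (570/2700)^0.326 · 26000^0.82 · 1.8^-0.19)]^(1/0.39).
D = 130000 m.
(570/2700)^0.326 = 0.6023
26000^0.82 = 4171
1.8^-0.19 = 0.8943
Denominator = 1.26 × 0.6023 × 4171 × 0.8943 = 2831
D / 2831 = 130000 / 2831 = 45.92
v = 45.92^(1/0.39) = 45.92^2.5641 = 18262 m/s

v ≈ 18.3 km/s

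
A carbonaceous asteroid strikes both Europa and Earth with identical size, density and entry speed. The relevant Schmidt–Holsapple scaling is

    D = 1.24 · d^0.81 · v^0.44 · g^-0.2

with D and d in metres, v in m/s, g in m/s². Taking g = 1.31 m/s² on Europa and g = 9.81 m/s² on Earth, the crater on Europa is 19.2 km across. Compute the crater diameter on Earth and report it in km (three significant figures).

D ≈ 12.8 km

All impactor-dependent factors cancel in the ratio, leaving D_Earth/D_Europa = (g_Earth/g_Europa)^-0.2.
(9.81/1.31)^-0.2 = 7.489^-0.2 = 0.6685
D_Earth = 0.6685 × 19.2 km = 12.8 km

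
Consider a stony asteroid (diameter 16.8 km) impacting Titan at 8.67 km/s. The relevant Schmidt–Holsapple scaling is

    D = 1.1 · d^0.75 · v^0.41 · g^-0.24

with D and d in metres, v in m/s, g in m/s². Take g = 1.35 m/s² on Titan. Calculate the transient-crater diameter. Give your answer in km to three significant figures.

In SI units: d = 16800 m, v = 8670 m/s.
d^0.75 = 16800^0.75 = 1476
v^0.41 = 8670^0.41 = 41.17
g^-0.24 = 1.35^-0.24 = 0.9305
D = 1.1 × 1476 × 41.17 × 0.9305 = 62198 m
   = 62.20 km

D ≈ 62.2 km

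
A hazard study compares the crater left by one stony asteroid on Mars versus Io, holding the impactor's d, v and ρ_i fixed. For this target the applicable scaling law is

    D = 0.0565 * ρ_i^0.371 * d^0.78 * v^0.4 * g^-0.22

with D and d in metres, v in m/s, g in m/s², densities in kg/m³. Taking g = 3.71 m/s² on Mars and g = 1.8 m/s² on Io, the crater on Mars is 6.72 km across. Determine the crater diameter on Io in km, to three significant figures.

All impactor-dependent factors cancel in the ratio, leaving D_Io/D_Mars = (g_Io/g_Mars)^-0.22.
(1.8/3.71)^-0.22 = 0.4852^-0.22 = 1.172
D_Io = 1.172 × 6.72 km = 7.88 km

D ≈ 7.88 km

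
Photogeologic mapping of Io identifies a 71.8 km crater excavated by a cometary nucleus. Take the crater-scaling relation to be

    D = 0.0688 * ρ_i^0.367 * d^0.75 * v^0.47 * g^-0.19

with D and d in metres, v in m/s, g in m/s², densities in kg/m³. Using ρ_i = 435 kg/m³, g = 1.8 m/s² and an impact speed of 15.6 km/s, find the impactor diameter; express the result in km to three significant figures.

Rearranging for d: d = [D / (0.0688 · 435^0.367 · 15600^0.47 · 1.8^-0.19)]^(1/0.75).
D = 71800 m.
435^0.367 = 9.297
15600^0.47 = 93.49
1.8^-0.19 = 0.8943
Denominator = 0.0688 × 9.297 × 93.49 × 0.8943 = 53.48
D / 53.48 = 71800 / 53.48 = 1343
d = 1343^(1/0.75) = 1343^1.3333 = 14814 m

d ≈ 14.8 km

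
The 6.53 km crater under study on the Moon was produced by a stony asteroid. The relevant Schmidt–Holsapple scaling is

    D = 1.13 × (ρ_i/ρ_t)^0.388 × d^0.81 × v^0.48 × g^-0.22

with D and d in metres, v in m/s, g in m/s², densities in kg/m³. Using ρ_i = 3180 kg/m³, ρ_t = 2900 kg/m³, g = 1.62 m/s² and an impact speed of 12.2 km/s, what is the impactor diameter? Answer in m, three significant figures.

Rearranging for d: d = [D / (1.13 · (3180/2900)^0.388 · 12200^0.48 · 1.62^-0.22)]^(1/0.81).
D = 6530 m.
(3180/2900)^0.388 = 1.036
12200^0.48 = 91.51
1.62^-0.22 = 0.8993
Denominator = 1.13 × 1.036 × 91.51 × 0.8993 = 96.34
D / 96.34 = 6530 / 96.34 = 67.78
d = 67.78^(1/0.81) = 67.78^1.2346 = 182.3 m

d ≈ 182 m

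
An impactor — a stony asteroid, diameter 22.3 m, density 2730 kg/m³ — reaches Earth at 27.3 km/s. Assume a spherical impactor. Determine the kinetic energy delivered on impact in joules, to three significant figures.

v = 27300 m/s.
Mass m = (π/6) ρ d³ = (π/6) × 2730 × (22.3)³ = 1.585 × 10^7 kg
E = ½ m v² = 0.5 × 1.585 × 10^7 × (27300)² = 5.906 × 10^15 J

E ≈ 5.91 × 10^15 J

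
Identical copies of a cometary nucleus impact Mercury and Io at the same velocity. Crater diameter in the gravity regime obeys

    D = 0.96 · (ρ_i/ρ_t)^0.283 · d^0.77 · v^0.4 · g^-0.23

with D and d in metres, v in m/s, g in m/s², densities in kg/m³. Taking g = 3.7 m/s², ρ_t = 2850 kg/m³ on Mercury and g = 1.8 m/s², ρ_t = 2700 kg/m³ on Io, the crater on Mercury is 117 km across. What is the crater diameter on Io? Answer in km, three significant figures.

D ≈ 140 km

The impactor-only factors (d, v, ρ_i) cancel in the ratio, leaving D_Io/D_Mercury = (g_Io/g_Mercury)^-0.23 · (ρ_t,Mercury/ρ_t,Io)^0.283.
(1.8/3.7)^-0.23 = 0.4865^-0.23 = 1.180
(2850/2700)^0.283 = 1.056^0.283 = 1.016
Ratio = 1.180 × 1.016 = 1.199
D_Io = 1.199 × 117 km = 140 km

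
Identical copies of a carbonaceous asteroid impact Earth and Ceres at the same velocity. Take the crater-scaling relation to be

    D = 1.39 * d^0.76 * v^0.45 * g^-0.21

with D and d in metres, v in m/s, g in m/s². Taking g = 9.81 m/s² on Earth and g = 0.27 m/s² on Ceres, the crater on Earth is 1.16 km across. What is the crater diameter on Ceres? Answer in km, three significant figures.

All impactor-dependent factors cancel in the ratio, leaving D_Ceres/D_Earth = (g_Ceres/g_Earth)^-0.21.
(0.27/9.81)^-0.21 = 0.02752^-0.21 = 2.127
D_Ceres = 2.127 × 1.16 km = 2.47 km

D ≈ 2.47 km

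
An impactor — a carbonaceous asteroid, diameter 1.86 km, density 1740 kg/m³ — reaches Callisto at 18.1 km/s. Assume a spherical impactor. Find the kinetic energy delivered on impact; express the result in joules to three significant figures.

d = 1860 m; v = 18100 m/s.
Mass m = (π/6) ρ d³ = (π/6) × 1740 × (1860)³ = 5.863 × 10^12 kg
E = ½ m v² = 0.5 × 5.863 × 10^12 × (18100)² = 9.604 × 10^20 J

E ≈ 9.60 × 10^20 J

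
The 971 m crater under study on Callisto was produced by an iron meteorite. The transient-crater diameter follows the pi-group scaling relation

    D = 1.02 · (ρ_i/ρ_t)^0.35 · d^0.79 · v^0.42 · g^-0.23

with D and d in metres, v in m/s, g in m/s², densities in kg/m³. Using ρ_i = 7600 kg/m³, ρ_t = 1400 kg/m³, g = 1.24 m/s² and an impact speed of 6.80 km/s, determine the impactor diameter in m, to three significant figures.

Rearranging for d: d = [D / (1.02 · (7600/1400)^0.35 · 6800^0.42 · 1.24^-0.23)]^(1/0.79).
(7600/1400)^0.35 = 1.808
6800^0.42 = 40.71
1.24^-0.23 = 0.9517
Denominator = 1.02 × 1.808 × 40.71 × 0.9517 = 71.45
D / 71.45 = 971 / 71.45 = 13.59
d = 13.59^(1/0.79) = 13.59^1.2658 = 27.19 m

d ≈ 27.2 m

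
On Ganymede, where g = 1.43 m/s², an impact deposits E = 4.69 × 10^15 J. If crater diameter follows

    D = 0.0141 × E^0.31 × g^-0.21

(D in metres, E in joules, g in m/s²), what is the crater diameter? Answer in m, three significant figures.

E^0.31 = (4.69 × 10^15)^0.31 = 7.212 × 10^4
g^-0.21 = 1.43^-0.21 = 0.9276
D = 0.0141 × 7.212 × 10^4 × 0.9276 = 943.3 m

D ≈ 943 m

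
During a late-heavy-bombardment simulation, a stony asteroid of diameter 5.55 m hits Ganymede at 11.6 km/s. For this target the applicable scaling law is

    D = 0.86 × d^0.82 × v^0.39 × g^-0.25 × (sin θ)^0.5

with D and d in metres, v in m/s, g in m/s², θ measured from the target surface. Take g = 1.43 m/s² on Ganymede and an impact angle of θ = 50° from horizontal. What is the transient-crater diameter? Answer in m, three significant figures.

D ≈ 108 m

In SI units: v = 11600 m/s.
d^0.82 = 5.55^0.82 = 4.077
v^0.39 = 11600^0.39 = 38.47
g^-0.25 = 1.43^-0.25 = 0.9145
(sin 50°)^0.5 = 0.7660^0.5 = 0.8752
D = 0.86 × 4.077 × 38.47 × 0.9145 × 0.8752 = 108.0 m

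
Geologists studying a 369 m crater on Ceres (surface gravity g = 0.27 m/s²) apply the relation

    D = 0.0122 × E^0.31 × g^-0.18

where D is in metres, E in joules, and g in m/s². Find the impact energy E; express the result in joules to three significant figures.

Rearranging: E = [D / (0.0122 · g^-0.18)]^(1/0.31).
g^-0.18 = 0.27^-0.18 = 1.266
D / (0.0122 × 1.266) = 369 / (0.01545) = 2.388 × 10^4
E = (2.388 × 10^4)^3.2258 = 1.326 × 10^14 J

E ≈ 1.33 × 10^14 J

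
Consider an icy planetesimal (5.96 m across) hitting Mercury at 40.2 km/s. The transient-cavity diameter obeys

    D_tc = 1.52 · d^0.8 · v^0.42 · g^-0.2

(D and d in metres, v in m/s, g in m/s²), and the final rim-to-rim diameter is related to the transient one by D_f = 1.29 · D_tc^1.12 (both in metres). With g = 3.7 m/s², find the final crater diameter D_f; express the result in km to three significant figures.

D_f ≈ 1.12 km

v = 40200 m/s.
d^0.8 = 5.96^0.8 = 4.171
v^0.42 = 40200^0.42 = 85.86
g^-0.2 = 3.7^-0.2 = 0.7698
D_tc = 1.52 × 4.171 × 85.86 × 0.7698 = 419.0 m
D_f = 1.29 × (419.0)^1.12 = 1115 m
     = 1.115 km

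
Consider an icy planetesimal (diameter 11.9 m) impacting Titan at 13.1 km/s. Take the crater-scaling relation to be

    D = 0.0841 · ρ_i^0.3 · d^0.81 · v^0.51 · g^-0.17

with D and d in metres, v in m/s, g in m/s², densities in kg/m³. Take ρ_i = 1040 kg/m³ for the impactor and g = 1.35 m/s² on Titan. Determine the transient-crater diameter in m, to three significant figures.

D ≈ 601 m

In SI units: v = 13100 m/s.
ρ_i^0.3 = 1040^0.3 = 8.037
d^0.81 = 11.9^0.81 = 7.433
v^0.51 = 13100^0.51 = 125.8
g^-0.17 = 1.35^-0.17 = 0.9503
D = 0.0841 × 8.037 × 7.433 × 125.8 × 0.9503 = 600.6 m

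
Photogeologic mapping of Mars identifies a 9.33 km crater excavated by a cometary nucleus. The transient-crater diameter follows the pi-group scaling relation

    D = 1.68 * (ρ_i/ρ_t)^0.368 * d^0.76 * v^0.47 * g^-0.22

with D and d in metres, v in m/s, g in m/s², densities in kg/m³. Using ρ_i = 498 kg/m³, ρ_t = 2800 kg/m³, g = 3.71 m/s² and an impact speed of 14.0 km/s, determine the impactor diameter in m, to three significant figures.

d ≈ 778 m

Rearranging for d: d = [D / (1.68 · (498/2800)^0.368 · 14000^0.47 · 3.71^-0.22)]^(1/0.76).
D = 9330 m.
(498/2800)^0.368 = 0.5297
14000^0.47 = 88.85
3.71^-0.22 = 0.7494
Denominator = 1.68 × 0.5297 × 88.85 × 0.7494 = 59.25
D / 59.25 = 9330 / 59.25 = 157.5
d = 157.5^(1/0.76) = 157.5^1.3158 = 778.4 m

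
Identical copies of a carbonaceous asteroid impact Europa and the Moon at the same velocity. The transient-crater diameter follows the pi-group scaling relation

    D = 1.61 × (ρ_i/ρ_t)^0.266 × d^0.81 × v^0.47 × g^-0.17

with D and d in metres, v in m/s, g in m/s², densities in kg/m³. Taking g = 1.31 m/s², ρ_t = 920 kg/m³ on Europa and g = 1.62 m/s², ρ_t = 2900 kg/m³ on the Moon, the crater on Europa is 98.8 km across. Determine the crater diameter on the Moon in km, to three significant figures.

The impactor-only factors (d, v, ρ_i) cancel in the ratio, leaving D_Moon/D_Europa = (g_Moon/g_Europa)^-0.17 · (ρ_t,Europa/ρ_t,Moon)^0.266.
(1.62/1.31)^-0.17 = 1.237^-0.17 = 0.9645
(920/2900)^0.266 = 0.3172^0.266 = 0.7368
Ratio = 0.9645 × 0.7368 = 0.7106
D_Moon = 0.7106 × 98.8 km = 70.2 km

D ≈ 70.2 km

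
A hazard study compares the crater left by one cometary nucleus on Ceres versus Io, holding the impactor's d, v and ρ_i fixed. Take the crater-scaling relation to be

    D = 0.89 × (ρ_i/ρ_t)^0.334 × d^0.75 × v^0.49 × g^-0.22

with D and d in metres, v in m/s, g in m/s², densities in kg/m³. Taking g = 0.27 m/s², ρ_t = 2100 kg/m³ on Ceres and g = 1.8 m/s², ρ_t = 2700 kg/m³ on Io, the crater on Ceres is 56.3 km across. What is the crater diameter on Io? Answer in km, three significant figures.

The impactor-only factors (d, v, ρ_i) cancel in the ratio, leaving D_Io/D_Ceres = (g_Io/g_Ceres)^-0.22 · (ρ_t,Ceres/ρ_t,Io)^0.334.
(1.8/0.27)^-0.22 = 6.667^-0.22 = 0.6588
(2100/2700)^0.334 = 0.7778^0.334 = 0.9195
Ratio = 0.6588 × 0.9195 = 0.6058
D_Io = 0.6058 × 56.3 km = 34.1 km

D ≈ 34.1 km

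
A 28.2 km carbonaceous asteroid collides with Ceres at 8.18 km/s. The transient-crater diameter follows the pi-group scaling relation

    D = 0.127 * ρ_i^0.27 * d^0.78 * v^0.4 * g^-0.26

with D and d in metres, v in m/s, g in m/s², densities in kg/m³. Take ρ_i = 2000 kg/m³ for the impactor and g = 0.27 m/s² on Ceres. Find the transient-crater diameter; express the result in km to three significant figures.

D ≈ 151 km

In SI units: d = 28200 m, v = 8180 m/s.
ρ_i^0.27 = 2000^0.27 = 7.785
d^0.78 = 28200^0.78 = 2959
v^0.4 = 8180^0.4 = 36.74
g^-0.26 = 0.27^-0.26 = 1.406
D = 0.127 × 7.785 × 2959 × 36.74 × 1.406 = 1.511 × 10^5 m
   = 151.1 km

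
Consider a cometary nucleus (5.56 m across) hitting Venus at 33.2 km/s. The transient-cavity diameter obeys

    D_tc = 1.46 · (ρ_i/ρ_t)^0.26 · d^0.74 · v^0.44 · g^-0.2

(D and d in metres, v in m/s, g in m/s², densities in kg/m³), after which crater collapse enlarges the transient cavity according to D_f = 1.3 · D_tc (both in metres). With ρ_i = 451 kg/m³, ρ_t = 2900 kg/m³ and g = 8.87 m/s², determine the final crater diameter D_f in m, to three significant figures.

D_f ≈ 263 m

v = 33200 m/s.
(ρ_i/ρ_t)^0.26 = (451/2900)^0.26 = 0.6164
d^0.74 = 5.56^0.74 = 3.559
v^0.44 = 33200^0.44 = 97.57
g^-0.2 = 8.87^-0.2 = 0.6463
D_tc = 1.46 × 0.6164 × 3.559 × 97.57 × 0.6463 = 202.0 m
D_f = 1.3 × 202.0 = 262.6 m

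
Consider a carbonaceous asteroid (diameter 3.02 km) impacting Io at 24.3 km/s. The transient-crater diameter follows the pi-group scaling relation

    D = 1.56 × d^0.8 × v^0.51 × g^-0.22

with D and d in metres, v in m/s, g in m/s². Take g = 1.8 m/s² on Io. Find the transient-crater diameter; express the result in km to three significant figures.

D ≈ 144 km

In SI units: d = 3020 m, v = 24300 m/s.
d^0.8 = 3020^0.8 = 608.1
v^0.51 = 24300^0.51 = 172.4
g^-0.22 = 1.8^-0.22 = 0.8787
D = 1.56 × 608.1 × 172.4 × 0.8787 = 1.437 × 10^5 m
   = 143.7 km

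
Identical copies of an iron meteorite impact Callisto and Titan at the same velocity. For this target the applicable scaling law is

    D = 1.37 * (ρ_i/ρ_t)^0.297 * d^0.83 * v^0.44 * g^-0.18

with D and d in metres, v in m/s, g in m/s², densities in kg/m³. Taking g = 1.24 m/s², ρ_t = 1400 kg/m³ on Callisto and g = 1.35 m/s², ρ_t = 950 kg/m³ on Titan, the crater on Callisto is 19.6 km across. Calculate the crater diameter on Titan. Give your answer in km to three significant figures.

The impactor-only factors (d, v, ρ_i) cancel in the ratio, leaving D_Titan/D_Callisto = (g_Titan/g_Callisto)^-0.18 · (ρ_t,Callisto/ρ_t,Titan)^0.297.
(1.35/1.24)^-0.18 = 1.089^-0.18 = 0.9848
(1400/950)^0.297 = 1.474^0.297 = 1.122
Ratio = 0.9848 × 1.122 = 1.105
D_Titan = 1.105 × 19.6 km = 21.7 km

D ≈ 21.7 km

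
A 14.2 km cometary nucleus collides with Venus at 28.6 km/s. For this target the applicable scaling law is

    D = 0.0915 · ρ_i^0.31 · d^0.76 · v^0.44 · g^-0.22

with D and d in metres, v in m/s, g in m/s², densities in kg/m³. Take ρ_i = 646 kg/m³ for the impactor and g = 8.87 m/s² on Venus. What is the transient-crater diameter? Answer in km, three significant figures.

In SI units: d = 14200 m, v = 28600 m/s.
ρ_i^0.31 = 646^0.31 = 7.433
d^0.76 = 14200^0.76 = 1431
v^0.44 = 28600^0.44 = 91.37
g^-0.22 = 8.87^-0.22 = 0.6187
D = 0.0915 × 7.433 × 1431 × 91.37 × 0.6187 = 55018 m
   = 55.02 km

D ≈ 55.0 km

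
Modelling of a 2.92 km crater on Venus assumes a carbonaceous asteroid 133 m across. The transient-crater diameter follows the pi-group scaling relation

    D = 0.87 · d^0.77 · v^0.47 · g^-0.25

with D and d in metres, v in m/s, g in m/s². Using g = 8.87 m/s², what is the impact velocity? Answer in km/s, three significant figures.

v ≈ 33.6 km/s

Rearranging for v: v = [D / (0.87 · 133^0.77 · 8.87^-0.25)]^(1/0.47).
D = 2920 m.
133^0.77 = 43.19
8.87^-0.25 = 0.5795
Denominator = 0.87 × 43.19 × 0.5795 = 21.77
D / 21.77 = 2920 / 21.77 = 134.1
v = 134.1^(1/0.47) = 134.1^2.1277 = 33615 m/s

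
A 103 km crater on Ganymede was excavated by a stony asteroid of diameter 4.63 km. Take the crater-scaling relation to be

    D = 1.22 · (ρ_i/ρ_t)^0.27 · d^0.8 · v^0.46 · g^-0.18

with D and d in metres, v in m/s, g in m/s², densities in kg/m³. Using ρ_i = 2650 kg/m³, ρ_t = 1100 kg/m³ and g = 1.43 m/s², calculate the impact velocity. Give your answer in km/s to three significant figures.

v ≈ 14.8 km/s

Rearranging for v: v = [D / (1.22 · (2650/1100)^0.27 · 4630^0.8 · 1.43^-0.18)]^(1/0.46).
D = 103000 m.
(2650/1100)^0.27 = 1.268
4630^0.8 = 856.0
1.43^-0.18 = 0.9376
Denominator = 1.22 × 1.268 × 856.0 × 0.9376 = 1242
D / 1242 = 103000 / 1242 = 82.93
v = 82.93^(1/0.46) = 82.93^2.1739 = 14828 m/s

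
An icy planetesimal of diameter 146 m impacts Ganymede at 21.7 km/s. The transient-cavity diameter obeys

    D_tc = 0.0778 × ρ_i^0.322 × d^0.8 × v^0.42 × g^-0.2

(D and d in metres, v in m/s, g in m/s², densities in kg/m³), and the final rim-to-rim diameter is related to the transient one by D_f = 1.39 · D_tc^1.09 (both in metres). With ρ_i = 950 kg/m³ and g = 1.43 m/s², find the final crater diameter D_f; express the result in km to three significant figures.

D_f ≈ 6.58 km

v = 21700 m/s.
ρ_i^0.322 = 950^0.322 = 9.096
d^0.8 = 146^0.8 = 53.89
v^0.42 = 21700^0.42 = 66.27
g^-0.2 = 1.43^-0.2 = 0.9310
D_tc = 0.0778 × 9.096 × 53.89 × 66.27 × 0.9310 = 2353 m
D_f = 1.39 × (2353)^1.09 = 6578 m
     = 6.578 km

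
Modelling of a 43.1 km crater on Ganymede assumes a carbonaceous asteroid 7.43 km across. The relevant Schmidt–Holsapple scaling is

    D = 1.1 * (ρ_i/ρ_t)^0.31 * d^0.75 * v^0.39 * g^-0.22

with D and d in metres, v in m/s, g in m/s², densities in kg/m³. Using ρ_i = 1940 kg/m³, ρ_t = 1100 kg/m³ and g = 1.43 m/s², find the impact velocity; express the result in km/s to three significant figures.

Rearranging for v: v = [D / (1.1 · (1940/1100)^0.31 · 7430^0.75 · 1.43^-0.22)]^(1/0.39).
D = 43100 m.
(1940/1100)^0.31 = 1.192
7430^0.75 = 800.3
1.43^-0.22 = 0.9243
Denominator = 1.1 × 1.192 × 800.3 × 0.9243 = 969.9
D / 969.9 = 43100 / 969.9 = 44.44
v = 44.44^(1/0.39) = 44.44^2.5641 = 16790 m/s

v ≈ 16.8 km/s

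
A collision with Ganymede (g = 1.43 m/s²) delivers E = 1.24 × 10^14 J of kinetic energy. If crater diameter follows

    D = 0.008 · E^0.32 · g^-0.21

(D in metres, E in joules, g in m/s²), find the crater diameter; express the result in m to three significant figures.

E^0.32 = (1.24 × 10^14)^0.32 = 3.235 × 10^4
g^-0.21 = 1.43^-0.21 = 0.9276
D = 0.008 × 3.235 × 10^4 × 0.9276 = 240.1 m

D ≈ 240 m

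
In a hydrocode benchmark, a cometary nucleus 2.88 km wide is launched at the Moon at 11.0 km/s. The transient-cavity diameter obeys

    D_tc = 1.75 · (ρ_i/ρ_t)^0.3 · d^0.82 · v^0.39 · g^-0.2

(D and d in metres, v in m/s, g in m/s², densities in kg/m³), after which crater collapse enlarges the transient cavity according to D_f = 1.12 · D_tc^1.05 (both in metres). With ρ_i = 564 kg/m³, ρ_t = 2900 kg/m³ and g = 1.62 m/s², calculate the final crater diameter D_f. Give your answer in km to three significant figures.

D_f ≈ 46.8 km

In SI: d = 2880 m, v = 11000 m/s.
(ρ_i/ρ_t)^0.3 = (564/2900)^0.3 = 0.6119
d^0.82 = 2880^0.82 = 686.6
v^0.39 = 11000^0.39 = 37.68
g^-0.2 = 1.62^-0.2 = 0.9080
D_tc = 1.75 × 0.6119 × 686.6 × 37.68 × 0.9080 = 25150 m
D_f = 1.12 × (25150)^1.05 = 46750 m
     = 46.75 km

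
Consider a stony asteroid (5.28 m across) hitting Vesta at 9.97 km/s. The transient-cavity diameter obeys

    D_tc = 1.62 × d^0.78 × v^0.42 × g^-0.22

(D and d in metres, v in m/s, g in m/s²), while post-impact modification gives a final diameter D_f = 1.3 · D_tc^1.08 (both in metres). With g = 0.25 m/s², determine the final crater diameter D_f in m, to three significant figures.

v = 9970 m/s.
d^0.78 = 5.28^0.78 = 3.661
v^0.42 = 9970^0.42 = 47.80
g^-0.22 = 0.25^-0.22 = 1.357
D_tc = 1.62 × 3.661 × 47.80 × 1.357 = 384.7 m
D_f = 1.3 × (384.7)^1.08 = 805.1 m

D_f ≈ 805 m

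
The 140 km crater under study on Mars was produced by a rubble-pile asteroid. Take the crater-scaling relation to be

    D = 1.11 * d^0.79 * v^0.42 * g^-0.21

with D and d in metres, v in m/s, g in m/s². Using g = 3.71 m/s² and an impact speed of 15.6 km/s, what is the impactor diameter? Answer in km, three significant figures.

d ≈ 23.9 km

Rearranging for d: d = [D / (1.11 · 15600^0.42 · 3.71^-0.21)]^(1/0.79).
D = 140000 m.
15600^0.42 = 57.69
3.71^-0.21 = 0.7593
Denominator = 1.11 × 57.69 × 0.7593 = 48.62
D / 48.62 = 140000 / 48.62 = 2879
d = 2879^(1/0.79) = 2879^1.2658 = 23917 m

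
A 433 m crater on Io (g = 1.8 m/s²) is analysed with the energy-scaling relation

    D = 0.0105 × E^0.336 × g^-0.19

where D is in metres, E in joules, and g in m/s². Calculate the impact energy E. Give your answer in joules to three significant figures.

Rearranging: E = [D / (0.0105 · g^-0.19)]^(1/0.336).
g^-0.19 = 1.8^-0.19 = 0.8943
D / (0.0105 × 0.8943) = 433 / (9.390 × 10^-3) = 4.611 × 10^4
E = (4.611 × 10^4)^2.9762 = 7.593 × 10^13 J

E ≈ 7.59 × 10^13 J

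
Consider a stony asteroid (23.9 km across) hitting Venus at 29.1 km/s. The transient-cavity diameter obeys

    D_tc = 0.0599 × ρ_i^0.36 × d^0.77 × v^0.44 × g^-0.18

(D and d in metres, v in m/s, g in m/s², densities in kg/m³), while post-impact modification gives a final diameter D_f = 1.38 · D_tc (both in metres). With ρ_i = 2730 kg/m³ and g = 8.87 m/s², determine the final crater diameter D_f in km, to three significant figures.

In SI: d = 23900 m, v = 29100 m/s.
ρ_i^0.36 = 2730^0.36 = 17.26
d^0.77 = 23900^0.77 = 2352
v^0.44 = 29100^0.44 = 92.07
g^-0.18 = 8.87^-0.18 = 0.6751
D_tc = 0.0599 × 17.26 × 2352 × 92.07 × 0.6751 = 1.511 × 10^5 m
D_f = 1.38 × 1.511 × 10^5 = 2.085 × 10^5 m
     = 208.5 km

D_f ≈ 209 km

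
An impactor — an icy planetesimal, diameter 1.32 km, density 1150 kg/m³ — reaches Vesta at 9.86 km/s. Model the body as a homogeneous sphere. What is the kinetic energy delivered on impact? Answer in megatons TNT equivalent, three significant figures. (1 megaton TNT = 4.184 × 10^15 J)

d = 1320 m; v = 9860 m/s.
Mass m = (π/6) ρ d³ = (π/6) × 1150 × (1320)³ = 1.385 × 10^12 kg
E = ½ m v² = 0.5 × 1.385 × 10^12 × (9860)² = 6.732 × 10^19 J
   = 6.732 × 10^19 / 4.184×10^15 = 16090 Mt

E ≈ 16100 Mt TNT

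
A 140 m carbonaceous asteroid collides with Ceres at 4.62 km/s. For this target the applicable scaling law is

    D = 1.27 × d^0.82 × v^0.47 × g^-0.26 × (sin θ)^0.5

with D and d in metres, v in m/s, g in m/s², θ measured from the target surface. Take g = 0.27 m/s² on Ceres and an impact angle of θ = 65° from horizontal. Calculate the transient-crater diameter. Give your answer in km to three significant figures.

D ≈ 5.16 km

In SI units: v = 4620 m/s.
d^0.82 = 140^0.82 = 57.52
v^0.47 = 4620^0.47 = 52.77
g^-0.26 = 0.27^-0.26 = 1.406
(sin 65°)^0.5 = 0.9063^0.5 = 0.9520
D = 1.27 × 57.52 × 52.77 × 1.406 × 0.9520 = 5160 m
   = 5.160 km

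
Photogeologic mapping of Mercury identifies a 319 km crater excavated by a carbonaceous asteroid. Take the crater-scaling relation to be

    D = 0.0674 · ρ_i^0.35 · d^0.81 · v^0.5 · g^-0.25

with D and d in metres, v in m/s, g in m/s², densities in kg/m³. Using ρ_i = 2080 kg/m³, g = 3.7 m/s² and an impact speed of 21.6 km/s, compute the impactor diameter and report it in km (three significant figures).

d ≈ 20.3 km

Rearranging for d: d = [D / (0.0674 · 2080^0.35 · 21600^0.5 · 3.7^-0.25)]^(1/0.81).
D = 319000 m.
2080^0.35 = 14.50
21600^0.5 = 147.0
3.7^-0.25 = 0.7210
Denominator = 0.0674 × 14.50 × 147.0 × 0.7210 = 103.6
D / 103.6 = 319000 / 103.6 = 3079
d = 3079^(1/0.81) = 3079^1.2346 = 20267 m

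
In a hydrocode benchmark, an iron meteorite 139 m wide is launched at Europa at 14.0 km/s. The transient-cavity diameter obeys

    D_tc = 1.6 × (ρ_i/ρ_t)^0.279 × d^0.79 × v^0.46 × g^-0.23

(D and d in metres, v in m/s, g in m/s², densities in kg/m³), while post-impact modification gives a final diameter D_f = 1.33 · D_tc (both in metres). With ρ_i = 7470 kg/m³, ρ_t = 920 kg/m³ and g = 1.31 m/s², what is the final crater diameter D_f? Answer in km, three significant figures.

D_f ≈ 14.3 km

v = 14000 m/s.
(ρ_i/ρ_t)^0.279 = (7470/920)^0.279 = 1.794
d^0.79 = 139^0.79 = 49.32
v^0.46 = 14000^0.46 = 80.76
g^-0.23 = 1.31^-0.23 = 0.9398
D_tc = 1.6 × 1.794 × 49.32 × 80.76 × 0.9398 = 10740 m
D_f = 1.33 × 10740 = 14284 m
     = 14.28 km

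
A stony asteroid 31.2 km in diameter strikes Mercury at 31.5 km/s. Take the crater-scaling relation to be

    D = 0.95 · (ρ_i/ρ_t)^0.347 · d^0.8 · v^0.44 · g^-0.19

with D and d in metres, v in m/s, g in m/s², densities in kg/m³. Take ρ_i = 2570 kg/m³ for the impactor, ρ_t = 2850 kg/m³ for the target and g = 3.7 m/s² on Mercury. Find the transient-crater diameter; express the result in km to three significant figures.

D ≈ 268 km

In SI units: d = 31200 m, v = 31500 m/s.
(ρ_i/ρ_t)^0.347 = (2570/2850)^0.347 = 0.9648
d^0.8 = 31200^0.8 = 3938
v^0.44 = 31500^0.44 = 95.34
g^-0.19 = 3.7^-0.19 = 0.7799
D = 0.95 × 0.9648 × 3938 × 95.34 × 0.7799 = 2.684 × 10^5 m
   = 268.4 km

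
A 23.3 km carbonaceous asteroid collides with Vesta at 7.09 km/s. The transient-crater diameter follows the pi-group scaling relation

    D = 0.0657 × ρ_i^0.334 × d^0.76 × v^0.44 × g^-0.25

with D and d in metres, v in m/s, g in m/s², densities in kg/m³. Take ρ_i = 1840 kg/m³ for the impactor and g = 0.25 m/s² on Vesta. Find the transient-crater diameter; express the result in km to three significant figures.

D ≈ 118 km

In SI units: d = 23300 m, v = 7090 m/s.
ρ_i^0.334 = 1840^0.334 = 12.32
d^0.76 = 23300^0.76 = 2085
v^0.44 = 7090^0.44 = 49.46
g^-0.25 = 0.25^-0.25 = 1.414
D = 0.0657 × 12.32 × 2085 × 49.46 × 1.414 = 1.180 × 10^5 m
   = 118.0 km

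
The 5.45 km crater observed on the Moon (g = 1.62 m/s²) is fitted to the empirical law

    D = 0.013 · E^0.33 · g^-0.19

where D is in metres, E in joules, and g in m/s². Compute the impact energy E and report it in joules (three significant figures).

Rearranging: E = [D / (0.013 · g^-0.19)]^(1/0.33).
D = 5450 m.
g^-0.19 = 1.62^-0.19 = 0.9124
D / (0.013 × 0.9124) = 5450 / (0.01186) = 4.595 × 10^5
E = (4.595 × 10^5)^3.0303 = 1.440 × 10^17 J

E ≈ 1.44 × 10^17 J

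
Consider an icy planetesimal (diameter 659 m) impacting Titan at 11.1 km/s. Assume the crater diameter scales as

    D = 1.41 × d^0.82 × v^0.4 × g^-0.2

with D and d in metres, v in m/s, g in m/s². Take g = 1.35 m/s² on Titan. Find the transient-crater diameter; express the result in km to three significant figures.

In SI units: v = 11100 m/s.
d^0.82 = 659^0.82 = 204.9
v^0.4 = 11100^0.4 = 41.51
g^-0.2 = 1.35^-0.2 = 0.9417
D = 1.41 × 204.9 × 41.51 × 0.9417 = 11293 m
   = 11.29 km

D ≈ 11.3 km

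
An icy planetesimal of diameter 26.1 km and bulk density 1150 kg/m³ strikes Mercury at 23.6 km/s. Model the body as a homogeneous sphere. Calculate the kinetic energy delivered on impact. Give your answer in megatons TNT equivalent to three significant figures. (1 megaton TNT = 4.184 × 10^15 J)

E ≈ 7.13 × 10^8 Mt TNT

d = 26100 m; v = 23600 m/s.
Mass m = (π/6) ρ d³ = (π/6) × 1150 × (26100)³ = 1.071 × 10^16 kg
E = ½ m v² = 0.5 × 1.071 × 10^16 × (23600)² = 2.983 × 10^24 J
   = 2.983 × 10^24 / 4.184×10^15 = 7.130 × 10^8 Mt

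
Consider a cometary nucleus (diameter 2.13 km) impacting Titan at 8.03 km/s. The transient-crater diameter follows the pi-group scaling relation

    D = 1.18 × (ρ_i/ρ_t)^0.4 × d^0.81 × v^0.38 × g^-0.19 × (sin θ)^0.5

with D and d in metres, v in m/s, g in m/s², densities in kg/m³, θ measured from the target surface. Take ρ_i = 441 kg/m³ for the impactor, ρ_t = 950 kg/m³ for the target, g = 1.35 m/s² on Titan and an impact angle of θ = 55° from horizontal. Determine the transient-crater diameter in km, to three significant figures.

D ≈ 11.2 km

In SI units: d = 2130 m, v = 8030 m/s.
(ρ_i/ρ_t)^0.4 = (441/950)^0.4 = 0.7357
d^0.81 = 2130^0.81 = 496.6
v^0.38 = 8030^0.38 = 30.46
g^-0.19 = 1.35^-0.19 = 0.9446
(sin 55°)^0.5 = 0.8192^0.5 = 0.9051
D = 1.18 × 0.7357 × 496.6 × 30.46 × 0.9446 × 0.9051 = 11227 m
   = 11.23 km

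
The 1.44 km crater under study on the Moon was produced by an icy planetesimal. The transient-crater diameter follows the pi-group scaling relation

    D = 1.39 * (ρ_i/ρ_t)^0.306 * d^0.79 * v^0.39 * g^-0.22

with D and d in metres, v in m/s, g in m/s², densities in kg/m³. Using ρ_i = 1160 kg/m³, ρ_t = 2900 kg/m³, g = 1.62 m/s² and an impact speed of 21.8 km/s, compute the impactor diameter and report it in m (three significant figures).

d ≈ 77.2 m

Rearranging for d: d = [D / (1.39 · (1160/2900)^0.306 · 21800^0.39 · 1.62^-0.22)]^(1/0.79).
D = 1440 m.
(1160/2900)^0.306 = 0.7555
21800^0.39 = 49.20
1.62^-0.22 = 0.8993
Denominator = 1.39 × 0.7555 × 49.20 × 0.8993 = 46.46
D / 46.46 = 1440 / 46.46 = 30.99
d = 30.99^(1/0.79) = 30.99^1.2658 = 77.19 m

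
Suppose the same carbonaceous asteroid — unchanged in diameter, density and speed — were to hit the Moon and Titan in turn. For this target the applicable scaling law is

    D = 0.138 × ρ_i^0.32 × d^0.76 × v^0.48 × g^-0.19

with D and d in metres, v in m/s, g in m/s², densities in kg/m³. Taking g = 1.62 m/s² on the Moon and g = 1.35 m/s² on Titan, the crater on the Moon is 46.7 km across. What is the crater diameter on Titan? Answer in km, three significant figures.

D ≈ 48.3 km

All impactor-dependent factors cancel in the ratio, leaving D_Titan/D_Moon = (g_Titan/g_Moon)^-0.19.
(1.35/1.62)^-0.19 = 0.8333^-0.19 = 1.035
D_Titan = 1.035 × 46.7 km = 48.3 km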